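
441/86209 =441/86209 = 0.01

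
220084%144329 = 75755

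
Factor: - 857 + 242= - 615=- 3^1*5^1*41^1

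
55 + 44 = 99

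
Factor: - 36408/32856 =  - 41/37  =  - 37^( - 1 ) * 41^1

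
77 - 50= 27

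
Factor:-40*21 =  - 840 = -2^3 * 3^1*5^1* 7^1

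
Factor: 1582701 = 3^1*43^1  *12269^1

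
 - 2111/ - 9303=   2111/9303 = 0.23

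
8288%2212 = 1652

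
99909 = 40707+59202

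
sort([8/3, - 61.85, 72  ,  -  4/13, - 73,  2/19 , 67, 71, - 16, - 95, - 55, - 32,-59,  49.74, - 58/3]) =[ - 95, - 73, - 61.85, - 59, - 55, - 32,- 58/3, - 16, - 4/13, 2/19 , 8/3, 49.74,  67,71,72]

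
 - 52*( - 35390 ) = 1840280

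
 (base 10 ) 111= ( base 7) 216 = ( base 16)6f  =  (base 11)A1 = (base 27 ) 43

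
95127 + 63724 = 158851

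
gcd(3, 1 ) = 1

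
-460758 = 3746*(  -  123 )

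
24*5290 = 126960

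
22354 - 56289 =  - 33935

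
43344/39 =1111+5/13 = 1111.38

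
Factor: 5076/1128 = 2^ ( - 1 )*3^2 = 9/2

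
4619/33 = 4619/33 =139.97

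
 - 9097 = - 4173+-4924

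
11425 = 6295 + 5130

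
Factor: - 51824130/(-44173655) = 2^1 *3^1*47^( -1 )*157^1*11003^1*187973^( - 1) = 10364826/8834731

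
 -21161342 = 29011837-50173179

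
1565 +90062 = 91627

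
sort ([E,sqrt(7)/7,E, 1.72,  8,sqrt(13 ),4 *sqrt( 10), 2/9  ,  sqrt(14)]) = [2/9, sqrt( 7 )/7 , 1.72,E,E, sqrt(13 ),sqrt (14),8, 4 * sqrt( 10)] 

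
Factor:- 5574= - 2^1*3^1*929^1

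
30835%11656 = 7523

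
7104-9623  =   - 2519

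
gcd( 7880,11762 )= 2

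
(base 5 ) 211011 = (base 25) b56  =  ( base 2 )1101101011110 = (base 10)7006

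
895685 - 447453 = 448232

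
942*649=611358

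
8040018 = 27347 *294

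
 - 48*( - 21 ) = 1008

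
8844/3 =2948 = 2948.00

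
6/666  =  1/111 = 0.01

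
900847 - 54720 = 846127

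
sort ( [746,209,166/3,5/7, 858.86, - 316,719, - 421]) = [ - 421,-316,5/7, 166/3,209,719, 746,858.86 ] 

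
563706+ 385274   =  948980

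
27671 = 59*469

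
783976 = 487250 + 296726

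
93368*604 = 56394272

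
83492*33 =2755236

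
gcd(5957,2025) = 1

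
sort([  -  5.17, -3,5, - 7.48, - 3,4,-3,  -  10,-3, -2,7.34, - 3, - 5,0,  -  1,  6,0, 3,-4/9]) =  [ - 10, - 7.48,-5.17,-5, - 3, - 3,  -  3, - 3 ,-3, - 2,-1,- 4/9, 0,0,3,4,  5, 6 , 7.34 ]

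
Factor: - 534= - 2^1*3^1*89^1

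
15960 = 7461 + 8499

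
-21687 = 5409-27096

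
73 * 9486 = 692478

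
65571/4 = 16392+3/4 = 16392.75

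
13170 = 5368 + 7802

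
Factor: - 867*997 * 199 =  - 3^1*17^2*199^1*997^1 =- 172015401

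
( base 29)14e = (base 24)1gb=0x3cb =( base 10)971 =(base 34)sj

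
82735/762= 108 + 439/762 = 108.58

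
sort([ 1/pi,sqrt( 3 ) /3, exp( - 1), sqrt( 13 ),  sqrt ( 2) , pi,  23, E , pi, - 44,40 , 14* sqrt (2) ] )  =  [-44,1/pi, exp ( - 1),  sqrt(3)/3,sqrt(2), E , pi, pi,sqrt( 13), 14*sqrt( 2),23,40 ] 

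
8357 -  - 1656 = 10013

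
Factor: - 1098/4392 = -2^( - 2) = - 1/4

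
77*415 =31955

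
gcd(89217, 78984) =9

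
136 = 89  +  47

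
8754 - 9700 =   -  946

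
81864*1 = 81864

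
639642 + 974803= 1614445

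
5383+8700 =14083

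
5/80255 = 1/16051 = 0.00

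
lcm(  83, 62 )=5146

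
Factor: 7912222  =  2^1*107^1 *36973^1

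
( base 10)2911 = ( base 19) 814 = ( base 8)5537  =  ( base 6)21251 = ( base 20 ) 75b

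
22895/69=331  +  56/69 = 331.81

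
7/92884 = 7/92884=0.00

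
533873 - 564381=- 30508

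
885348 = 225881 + 659467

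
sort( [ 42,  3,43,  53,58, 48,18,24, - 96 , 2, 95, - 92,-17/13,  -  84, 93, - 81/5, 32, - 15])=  [ - 96, -92, - 84, - 81/5,  -  15, - 17/13,2 , 3,18 , 24,32, 42,43,48, 53, 58, 93,95 ] 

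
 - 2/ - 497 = 2/497 = 0.00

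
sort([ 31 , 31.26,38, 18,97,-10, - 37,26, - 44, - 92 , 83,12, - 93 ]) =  [ - 93, - 92, - 44, - 37, - 10,12,18, 26, 31,31.26, 38,83,97]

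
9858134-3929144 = 5928990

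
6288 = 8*786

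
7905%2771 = 2363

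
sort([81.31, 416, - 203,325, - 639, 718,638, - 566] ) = [ - 639, - 566 , - 203 , 81.31, 325,416,638 , 718] 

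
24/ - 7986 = - 1+1327/1331= - 0.00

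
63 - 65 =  - 2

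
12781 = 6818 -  - 5963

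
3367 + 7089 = 10456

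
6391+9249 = 15640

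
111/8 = 13 + 7/8 = 13.88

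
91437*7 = 640059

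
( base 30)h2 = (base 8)1000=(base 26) ji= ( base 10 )512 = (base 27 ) iq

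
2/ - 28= - 1/14 = - 0.07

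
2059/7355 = 2059/7355 = 0.28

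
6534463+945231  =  7479694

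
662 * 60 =39720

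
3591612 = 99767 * 36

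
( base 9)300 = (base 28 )8j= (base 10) 243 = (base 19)cf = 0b11110011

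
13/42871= 13/42871 = 0.00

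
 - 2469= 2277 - 4746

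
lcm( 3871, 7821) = 383229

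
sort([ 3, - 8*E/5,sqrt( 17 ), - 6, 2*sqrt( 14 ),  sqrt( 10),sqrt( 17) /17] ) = [ - 6, - 8*E/5, sqrt( 17)/17, 3,sqrt( 10),sqrt(17), 2 * sqrt ( 14)] 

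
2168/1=2168 = 2168.00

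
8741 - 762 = 7979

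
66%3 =0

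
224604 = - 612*( - 367 ) 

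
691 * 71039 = 49087949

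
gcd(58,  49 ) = 1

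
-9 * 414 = -3726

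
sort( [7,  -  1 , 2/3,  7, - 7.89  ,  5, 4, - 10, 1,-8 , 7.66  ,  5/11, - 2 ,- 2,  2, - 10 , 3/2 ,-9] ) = [  -  10, - 10,-9, - 8,-7.89, - 2,- 2,-1, 5/11  ,  2/3,1,3/2, 2,4,5, 7,7, 7.66 ]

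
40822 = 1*40822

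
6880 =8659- 1779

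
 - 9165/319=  - 9165/319 = - 28.73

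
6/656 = 3/328 =0.01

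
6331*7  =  44317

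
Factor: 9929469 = 3^1*11^1*300893^1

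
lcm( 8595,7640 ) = 68760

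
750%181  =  26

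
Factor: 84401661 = 3^1*28133887^1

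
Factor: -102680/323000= - 151/475=- 5^( - 2 )*19^( - 1)*151^1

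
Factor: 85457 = 97^1*881^1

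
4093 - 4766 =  - 673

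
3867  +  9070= 12937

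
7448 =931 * 8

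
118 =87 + 31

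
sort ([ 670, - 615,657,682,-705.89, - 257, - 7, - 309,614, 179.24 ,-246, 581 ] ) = [-705.89, - 615, - 309, - 257, - 246, - 7,179.24,581,614, 657,670 , 682 ] 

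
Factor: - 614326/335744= - 307163/167872 = - 2^( - 6 )*43^(  -  1 )*61^( -1 )*307163^1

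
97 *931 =90307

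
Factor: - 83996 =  - 2^2 *11^1 * 23^1*83^1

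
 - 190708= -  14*13622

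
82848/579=27616/193 = 143.09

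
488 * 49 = 23912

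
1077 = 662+415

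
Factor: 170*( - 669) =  - 2^1*3^1*5^1*17^1*223^1 = - 113730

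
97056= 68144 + 28912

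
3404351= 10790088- 7385737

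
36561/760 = 36561/760 = 48.11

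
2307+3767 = 6074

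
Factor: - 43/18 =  - 2^( - 1)  *3^(-2)*43^1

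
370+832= 1202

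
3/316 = 3/316 =0.01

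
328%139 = 50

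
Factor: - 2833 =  - 2833^1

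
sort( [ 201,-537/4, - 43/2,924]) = [ - 537/4, - 43/2, 201,924]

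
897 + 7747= 8644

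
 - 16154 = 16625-32779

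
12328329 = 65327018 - 52998689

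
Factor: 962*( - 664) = -2^4*13^1*37^1*83^1 = - 638768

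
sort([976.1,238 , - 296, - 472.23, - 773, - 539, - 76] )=[ - 773, - 539, - 472.23 , - 296, - 76,238,976.1 ] 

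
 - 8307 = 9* (-923 ) 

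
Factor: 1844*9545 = 2^2*5^1*23^1*83^1*461^1 =17600980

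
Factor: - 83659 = - 269^1*311^1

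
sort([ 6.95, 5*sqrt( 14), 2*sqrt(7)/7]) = [2*sqrt(7)/7, 6.95,5*sqrt( 14)]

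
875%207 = 47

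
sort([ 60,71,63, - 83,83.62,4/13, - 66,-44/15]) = [  -  83,-66, - 44/15,4/13, 60, 63,71,83.62 ]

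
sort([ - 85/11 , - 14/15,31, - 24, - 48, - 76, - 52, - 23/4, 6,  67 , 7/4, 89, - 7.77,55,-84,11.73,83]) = [ - 84, - 76, - 52,- 48, - 24, - 7.77, - 85/11, - 23/4, - 14/15, 7/4,6,  11.73,31,55, 67, 83,  89]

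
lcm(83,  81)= 6723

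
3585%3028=557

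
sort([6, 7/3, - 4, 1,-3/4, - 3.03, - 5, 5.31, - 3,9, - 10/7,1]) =[ - 5, - 4, - 3.03,-3, - 10/7, - 3/4, 1,  1,7/3 , 5.31,6,9 ] 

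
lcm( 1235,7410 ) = 7410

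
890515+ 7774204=8664719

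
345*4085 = 1409325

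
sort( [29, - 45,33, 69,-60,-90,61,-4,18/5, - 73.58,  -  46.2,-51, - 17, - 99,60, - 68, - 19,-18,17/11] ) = [-99, - 90, - 73.58, - 68, -60,-51, - 46.2,-45,-19,- 18,-17, - 4,17/11, 18/5,29,33,60, 61, 69]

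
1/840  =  1/840 = 0.00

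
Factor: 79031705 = 5^1 *15806341^1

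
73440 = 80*918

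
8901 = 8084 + 817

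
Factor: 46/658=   7^ (  -  1)* 23^1 * 47^( - 1) = 23/329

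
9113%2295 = 2228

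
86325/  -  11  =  -86325/11 = - 7847.73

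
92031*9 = 828279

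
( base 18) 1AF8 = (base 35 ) 7M5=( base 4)2102012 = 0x2486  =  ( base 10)9350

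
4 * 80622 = 322488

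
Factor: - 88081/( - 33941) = 7^1 * 12583^1*33941^( - 1)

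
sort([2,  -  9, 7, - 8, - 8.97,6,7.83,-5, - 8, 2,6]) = [ - 9, - 8.97,- 8, - 8, - 5, 2,  2,6, 6  ,  7, 7.83 ]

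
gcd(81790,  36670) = 10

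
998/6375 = 998/6375 = 0.16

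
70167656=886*79196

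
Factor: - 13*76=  - 988= - 2^2*13^1*19^1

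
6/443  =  6/443=0.01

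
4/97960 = 1/24490 = 0.00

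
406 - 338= 68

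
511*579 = 295869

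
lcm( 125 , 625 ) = 625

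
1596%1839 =1596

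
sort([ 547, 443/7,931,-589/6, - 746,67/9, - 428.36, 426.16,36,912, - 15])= [ - 746,  -  428.36, - 589/6, - 15,67/9,36,443/7,426.16,547,  912,931 ]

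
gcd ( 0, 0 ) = 0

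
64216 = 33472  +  30744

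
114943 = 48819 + 66124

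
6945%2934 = 1077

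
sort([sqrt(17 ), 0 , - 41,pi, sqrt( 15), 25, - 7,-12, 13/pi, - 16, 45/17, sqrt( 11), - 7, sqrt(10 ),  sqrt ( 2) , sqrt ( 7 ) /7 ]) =[ - 41, - 16, - 12, - 7, - 7, 0, sqrt( 7 ) /7, sqrt( 2), 45/17 , pi, sqrt(10),sqrt( 11 ), sqrt(15), sqrt( 17),13/pi,25]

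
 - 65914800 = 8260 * ( - 7980 ) 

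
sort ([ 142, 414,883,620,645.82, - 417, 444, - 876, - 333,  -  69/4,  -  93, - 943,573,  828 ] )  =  [-943,  -  876, - 417,-333,-93, - 69/4,142, 414,444,573,620, 645.82,828,883 ] 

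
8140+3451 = 11591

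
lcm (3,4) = 12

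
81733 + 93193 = 174926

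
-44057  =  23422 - 67479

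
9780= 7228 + 2552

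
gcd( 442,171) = 1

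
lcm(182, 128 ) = 11648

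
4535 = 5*907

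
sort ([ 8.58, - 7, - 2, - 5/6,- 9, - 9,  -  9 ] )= [ -9, - 9,  -  9, - 7, - 2, - 5/6, 8.58] 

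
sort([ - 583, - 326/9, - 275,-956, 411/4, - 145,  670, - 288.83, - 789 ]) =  [- 956, - 789,-583, - 288.83, - 275, - 145 , - 326/9,411/4,670 ]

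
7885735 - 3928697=3957038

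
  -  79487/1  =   - 79487 = -79487.00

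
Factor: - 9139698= - 2^1*3^2*29^1*17509^1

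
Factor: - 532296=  - 2^3 * 3^2*7393^1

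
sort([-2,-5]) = [ - 5, - 2]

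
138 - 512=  - 374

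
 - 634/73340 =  - 1 + 36353/36670 = - 0.01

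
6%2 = 0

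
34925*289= 10093325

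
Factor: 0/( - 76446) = 0^1= 0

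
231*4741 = 1095171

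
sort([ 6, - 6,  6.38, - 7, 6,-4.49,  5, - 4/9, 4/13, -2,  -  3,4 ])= [-7, - 6,  -  4.49, - 3, -2, - 4/9,4/13,4 , 5, 6,6,6.38]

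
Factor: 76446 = 2^1 * 3^2 * 31^1 * 137^1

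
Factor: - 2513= - 7^1* 359^1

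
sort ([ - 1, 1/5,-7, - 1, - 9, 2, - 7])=[ - 9, - 7,-7, - 1,  -  1,1/5,2] 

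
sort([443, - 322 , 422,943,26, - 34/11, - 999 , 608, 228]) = [ - 999,-322, - 34/11, 26,228,422, 443,608,943 ] 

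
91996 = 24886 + 67110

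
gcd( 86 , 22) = 2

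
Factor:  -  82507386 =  -2^1*3^1*13^1*19^1*55673^1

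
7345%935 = 800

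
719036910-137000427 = 582036483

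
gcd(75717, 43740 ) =9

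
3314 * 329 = 1090306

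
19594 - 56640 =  - 37046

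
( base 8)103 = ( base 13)52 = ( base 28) 2b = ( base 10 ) 67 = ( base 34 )1x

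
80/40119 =80/40119=0.00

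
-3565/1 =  - 3565 = - 3565.00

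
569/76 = 569/76 = 7.49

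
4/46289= 4/46289 = 0.00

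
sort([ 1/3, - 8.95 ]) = [ - 8.95,1/3]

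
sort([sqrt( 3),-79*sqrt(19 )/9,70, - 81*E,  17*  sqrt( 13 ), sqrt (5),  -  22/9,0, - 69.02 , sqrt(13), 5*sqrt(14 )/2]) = [ - 81 * E,  -  69.02,-79* sqrt( 19 ) /9,- 22/9,0,sqrt(3) , sqrt(5), sqrt( 13 ),5*sqrt( 14 )/2 , 17 * sqrt(13 ),70] 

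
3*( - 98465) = - 295395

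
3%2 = 1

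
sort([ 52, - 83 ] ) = [ - 83, 52 ]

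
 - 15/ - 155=3/31=0.10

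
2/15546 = 1/7773 = 0.00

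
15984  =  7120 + 8864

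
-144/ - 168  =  6/7=0.86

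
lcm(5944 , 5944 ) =5944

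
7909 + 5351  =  13260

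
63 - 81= - 18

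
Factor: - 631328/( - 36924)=872/51 = 2^3*3^( - 1)*17^( - 1) * 109^1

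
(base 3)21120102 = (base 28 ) 713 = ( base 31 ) 5N1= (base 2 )1010110001111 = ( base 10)5519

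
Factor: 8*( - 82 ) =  - 2^4*41^1=- 656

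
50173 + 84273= 134446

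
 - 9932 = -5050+-4882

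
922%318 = 286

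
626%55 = 21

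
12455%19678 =12455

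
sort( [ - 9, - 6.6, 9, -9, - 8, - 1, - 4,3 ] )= [ - 9 , - 9, - 8 , - 6.6, - 4 ,-1,3,9 ] 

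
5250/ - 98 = -54 + 3/7 = - 53.57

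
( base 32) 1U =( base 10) 62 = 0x3e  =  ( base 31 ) 20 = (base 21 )2k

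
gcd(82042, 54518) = 2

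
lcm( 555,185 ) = 555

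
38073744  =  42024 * 906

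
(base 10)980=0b1111010100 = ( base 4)33110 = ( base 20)290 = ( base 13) 5a5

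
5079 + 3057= 8136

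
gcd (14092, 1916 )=4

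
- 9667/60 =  - 162 +53/60=- 161.12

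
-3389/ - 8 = 3389/8 = 423.62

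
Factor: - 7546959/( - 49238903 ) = 3^3*67^(- 1 )*73^1 * 547^1*104987^( - 1) = 1078137/7034129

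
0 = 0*581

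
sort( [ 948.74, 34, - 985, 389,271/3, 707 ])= [ - 985, 34, 271/3, 389, 707, 948.74 ]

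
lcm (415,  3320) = 3320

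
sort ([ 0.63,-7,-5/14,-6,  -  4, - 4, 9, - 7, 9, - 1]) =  [- 7, - 7, - 6,-4,  -  4,  -  1, - 5/14, 0.63, 9,9 ] 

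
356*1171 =416876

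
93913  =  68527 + 25386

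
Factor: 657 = 3^2 * 73^1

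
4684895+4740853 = 9425748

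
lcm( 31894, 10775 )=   797350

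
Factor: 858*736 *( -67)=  - 2^6*3^1 * 11^1*13^1*23^1 *67^1=-42309696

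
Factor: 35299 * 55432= 2^3 *11^1 * 13^2 * 41^1* 3209^1 = 1956694168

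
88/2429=88/2429 = 0.04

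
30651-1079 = 29572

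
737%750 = 737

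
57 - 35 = 22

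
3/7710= 1/2570 = 0.00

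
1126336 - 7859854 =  - 6733518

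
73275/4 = 18318  +  3/4  =  18318.75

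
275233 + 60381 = 335614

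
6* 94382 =566292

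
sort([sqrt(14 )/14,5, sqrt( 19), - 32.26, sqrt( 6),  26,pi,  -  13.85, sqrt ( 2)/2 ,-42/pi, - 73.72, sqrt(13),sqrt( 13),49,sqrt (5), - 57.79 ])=[- 73.72 ,-57.79, - 32.26, - 13.85, - 42/pi,sqrt(14)/14, sqrt(2)/2, sqrt(5 ), sqrt(6), pi, sqrt( 13), sqrt(13),sqrt( 19 ), 5, 26, 49]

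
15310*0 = 0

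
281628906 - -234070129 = 515699035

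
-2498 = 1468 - 3966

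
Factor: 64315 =5^1*19^1*677^1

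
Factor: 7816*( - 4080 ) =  -31889280 = - 2^7 * 3^1*5^1* 17^1*977^1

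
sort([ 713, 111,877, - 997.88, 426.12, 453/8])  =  [ - 997.88, 453/8,111, 426.12, 713, 877]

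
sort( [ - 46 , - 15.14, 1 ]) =[-46 , - 15.14, 1]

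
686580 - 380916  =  305664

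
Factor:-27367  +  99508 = 3^1*139^1*173^1 = 72141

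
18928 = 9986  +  8942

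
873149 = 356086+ 517063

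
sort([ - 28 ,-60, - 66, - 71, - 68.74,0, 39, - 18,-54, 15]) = [ - 71, - 68.74,-66,-60,  -  54, - 28, - 18,0, 15, 39] 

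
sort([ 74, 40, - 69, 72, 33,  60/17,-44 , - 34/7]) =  [ - 69,-44, -34/7, 60/17, 33,  40,72,74] 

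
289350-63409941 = -63120591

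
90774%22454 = 958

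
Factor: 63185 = 5^1*12637^1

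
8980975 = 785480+8195495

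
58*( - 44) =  - 2552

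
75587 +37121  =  112708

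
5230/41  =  5230/41 =127.56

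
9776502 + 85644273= 95420775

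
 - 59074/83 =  - 712  +  22/83 = -711.73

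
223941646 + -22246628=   201695018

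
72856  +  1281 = 74137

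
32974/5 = 32974/5 =6594.80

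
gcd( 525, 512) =1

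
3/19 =3/19 = 0.16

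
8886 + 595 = 9481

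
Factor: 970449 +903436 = 1873885 = 5^1*13^1 * 127^1*227^1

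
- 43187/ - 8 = 5398 + 3/8= 5398.38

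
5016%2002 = 1012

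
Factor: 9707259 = 3^1*3235753^1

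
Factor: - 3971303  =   -7^2*81047^1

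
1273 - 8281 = -7008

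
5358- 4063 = 1295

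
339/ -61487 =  - 1 + 61148/61487 = - 0.01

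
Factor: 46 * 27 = 2^1*3^3 * 23^1 = 1242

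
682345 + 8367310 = 9049655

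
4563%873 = 198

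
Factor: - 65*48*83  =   - 2^4*3^1*5^1*13^1*83^1= - 258960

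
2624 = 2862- 238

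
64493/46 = 64493/46 = 1402.02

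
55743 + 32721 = 88464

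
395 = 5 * 79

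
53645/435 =10729/87=123.32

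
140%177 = 140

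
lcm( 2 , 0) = 0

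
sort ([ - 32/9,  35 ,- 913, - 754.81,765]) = [ - 913,-754.81, -32/9, 35,  765]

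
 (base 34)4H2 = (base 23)9j6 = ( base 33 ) 4pn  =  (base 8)12124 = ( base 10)5204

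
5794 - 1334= 4460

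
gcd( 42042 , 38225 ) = 11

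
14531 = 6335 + 8196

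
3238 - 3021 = 217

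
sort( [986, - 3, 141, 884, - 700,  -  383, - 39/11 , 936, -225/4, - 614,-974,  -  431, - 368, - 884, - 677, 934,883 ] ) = [ - 974, - 884,  -  700, - 677,  -  614, - 431,  -  383, - 368 , - 225/4, - 39/11, - 3, 141,883 , 884, 934,936, 986]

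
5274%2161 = 952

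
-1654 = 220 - 1874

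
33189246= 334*99369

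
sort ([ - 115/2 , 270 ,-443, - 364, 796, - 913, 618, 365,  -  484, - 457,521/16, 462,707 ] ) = [-913,-484, - 457, - 443,-364, - 115/2 , 521/16, 270,365,  462,618,  707, 796 ]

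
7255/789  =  9 + 154/789 = 9.20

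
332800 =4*83200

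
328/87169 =328/87169  =  0.00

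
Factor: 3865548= 2^2*3^1*131^1*2459^1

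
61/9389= 61/9389 = 0.01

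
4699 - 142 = 4557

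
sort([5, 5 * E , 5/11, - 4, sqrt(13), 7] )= [-4, 5/11, sqrt( 13 ), 5, 7,5*E]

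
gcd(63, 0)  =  63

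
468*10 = 4680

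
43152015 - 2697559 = 40454456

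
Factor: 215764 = 2^2*17^1*19^1*167^1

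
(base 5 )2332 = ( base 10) 342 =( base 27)CI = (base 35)9R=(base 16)156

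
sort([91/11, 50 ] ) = [ 91/11,50 ] 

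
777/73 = 10 + 47/73= 10.64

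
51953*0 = 0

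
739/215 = 3 + 94/215  =  3.44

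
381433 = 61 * 6253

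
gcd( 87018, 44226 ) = 6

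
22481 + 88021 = 110502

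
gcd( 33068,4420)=4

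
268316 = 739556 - 471240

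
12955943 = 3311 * 3913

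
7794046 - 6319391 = 1474655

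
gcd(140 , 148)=4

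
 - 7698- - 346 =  - 7352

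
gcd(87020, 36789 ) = 1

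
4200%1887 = 426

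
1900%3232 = 1900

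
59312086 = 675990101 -616678015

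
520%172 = 4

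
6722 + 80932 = 87654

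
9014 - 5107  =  3907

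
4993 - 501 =4492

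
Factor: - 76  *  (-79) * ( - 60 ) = -360240 = - 2^4*3^1*5^1*19^1*79^1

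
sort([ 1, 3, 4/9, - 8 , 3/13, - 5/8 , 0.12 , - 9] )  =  [-9 , -8, - 5/8, 0.12,3/13, 4/9, 1,3] 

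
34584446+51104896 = 85689342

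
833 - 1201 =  - 368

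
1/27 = 1/27 = 0.04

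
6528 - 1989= 4539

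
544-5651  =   - 5107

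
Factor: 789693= 3^1*461^1*571^1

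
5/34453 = 5/34453 =0.00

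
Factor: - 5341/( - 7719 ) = 3^( - 1 )*7^2*31^(- 1)*83^( - 1)*109^1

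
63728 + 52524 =116252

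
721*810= 584010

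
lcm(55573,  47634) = 333438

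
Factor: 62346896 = 2^4*41^1*101^1 * 941^1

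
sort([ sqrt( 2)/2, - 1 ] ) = [  -  1 , sqrt (2 ) /2 ]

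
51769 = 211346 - 159577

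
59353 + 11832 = 71185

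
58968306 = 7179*8214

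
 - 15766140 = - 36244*435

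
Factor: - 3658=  - 2^1*31^1*59^1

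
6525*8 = 52200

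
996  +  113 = 1109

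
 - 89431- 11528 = -100959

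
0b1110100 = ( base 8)164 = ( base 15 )7B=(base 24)4k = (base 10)116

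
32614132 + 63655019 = 96269151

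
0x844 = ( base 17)758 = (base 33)1V4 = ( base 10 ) 2116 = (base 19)5g7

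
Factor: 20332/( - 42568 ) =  - 2^( - 1)*13^1*23^1 * 313^( - 1)=-299/626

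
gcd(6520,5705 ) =815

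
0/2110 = 0 = 0.00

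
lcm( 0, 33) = 0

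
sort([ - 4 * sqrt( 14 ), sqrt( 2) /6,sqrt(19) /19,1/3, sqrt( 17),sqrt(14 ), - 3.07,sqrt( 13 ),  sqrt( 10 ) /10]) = [ - 4*sqrt ( 14 ), - 3.07,sqrt (19) /19 , sqrt(2 )/6, sqrt(10)/10,1/3,sqrt ( 13 ),sqrt ( 14),sqrt (17)] 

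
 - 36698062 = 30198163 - 66896225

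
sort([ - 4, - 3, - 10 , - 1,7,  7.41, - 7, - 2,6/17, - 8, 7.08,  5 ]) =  [ - 10,-8, - 7, - 4, - 3, - 2, - 1 , 6/17  ,  5, 7,7.08, 7.41 ]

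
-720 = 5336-6056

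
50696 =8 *6337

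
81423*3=244269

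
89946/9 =9994  =  9994.00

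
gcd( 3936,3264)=96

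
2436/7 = 348 = 348.00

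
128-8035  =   - 7907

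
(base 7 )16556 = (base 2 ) 1001010001001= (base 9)6452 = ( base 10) 4745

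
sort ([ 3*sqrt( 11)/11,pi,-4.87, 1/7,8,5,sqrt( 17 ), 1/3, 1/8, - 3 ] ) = [ - 4.87, - 3, 1/8, 1/7 , 1/3  ,  3*sqrt( 11)/11, pi, sqrt( 17 ),  5, 8]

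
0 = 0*63753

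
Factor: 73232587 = 73232587^1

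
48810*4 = 195240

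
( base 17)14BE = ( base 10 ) 6270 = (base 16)187e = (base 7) 24165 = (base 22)cl0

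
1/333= 1/333 = 0.00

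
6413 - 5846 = 567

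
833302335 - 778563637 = 54738698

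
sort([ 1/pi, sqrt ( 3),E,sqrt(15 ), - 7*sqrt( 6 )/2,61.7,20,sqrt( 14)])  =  [ -7 * sqrt ( 6 ) /2 , 1/pi,sqrt( 3),E , sqrt(14),sqrt(15 ),20, 61.7] 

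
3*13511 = 40533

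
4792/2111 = 4792/2111 = 2.27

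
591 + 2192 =2783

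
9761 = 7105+2656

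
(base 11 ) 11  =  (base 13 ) c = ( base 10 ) 12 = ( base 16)c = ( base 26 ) c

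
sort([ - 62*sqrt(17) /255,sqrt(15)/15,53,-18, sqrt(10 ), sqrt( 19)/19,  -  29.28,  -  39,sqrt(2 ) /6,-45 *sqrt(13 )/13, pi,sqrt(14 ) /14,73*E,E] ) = [-39,  -  29.28  , - 18,  -  45*sqrt ( 13)/13,-62*sqrt(17 ) /255,sqrt( 19)/19 , sqrt( 2 )/6,sqrt(15 )/15,  sqrt( 14)/14, E, pi, sqrt (10 ),53,73*E]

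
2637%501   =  132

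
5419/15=361 + 4/15=   361.27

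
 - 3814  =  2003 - 5817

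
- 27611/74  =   - 374+65/74 = -373.12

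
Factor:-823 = - 823^1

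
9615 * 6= 57690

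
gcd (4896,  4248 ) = 72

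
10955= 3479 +7476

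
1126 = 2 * 563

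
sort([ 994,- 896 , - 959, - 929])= [ - 959 , -929, - 896,994 ]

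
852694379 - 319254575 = 533439804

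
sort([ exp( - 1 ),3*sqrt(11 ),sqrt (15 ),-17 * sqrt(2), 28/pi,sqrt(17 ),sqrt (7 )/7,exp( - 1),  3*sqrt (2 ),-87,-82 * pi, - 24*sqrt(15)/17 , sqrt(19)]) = [-82*pi, - 87, - 17*sqrt(2 ),  -  24  *sqrt(15 ) /17,exp(-1),exp(-1),sqrt(7) /7,sqrt(15 ),sqrt( 17),3*sqrt(2), sqrt( 19 ),28/pi, 3 * sqrt( 11 )] 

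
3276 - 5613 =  - 2337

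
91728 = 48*1911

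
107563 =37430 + 70133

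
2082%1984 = 98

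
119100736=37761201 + 81339535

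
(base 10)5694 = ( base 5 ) 140234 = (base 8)13076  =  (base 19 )FED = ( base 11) 4307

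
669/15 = 223/5 = 44.60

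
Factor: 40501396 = 2^2*13^1*778873^1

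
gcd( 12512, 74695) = 1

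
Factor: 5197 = 5197^1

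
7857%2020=1797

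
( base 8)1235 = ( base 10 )669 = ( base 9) 823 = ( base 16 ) 29D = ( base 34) jn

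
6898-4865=2033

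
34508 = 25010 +9498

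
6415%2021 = 352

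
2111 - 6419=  - 4308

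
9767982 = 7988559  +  1779423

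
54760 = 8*6845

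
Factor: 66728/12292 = 38/7=2^1*7^ ( -1)*  19^1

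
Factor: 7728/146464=21/398= 2^ ( - 1)*3^1* 7^1*199^( - 1)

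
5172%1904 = 1364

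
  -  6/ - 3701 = 6/3701=0.00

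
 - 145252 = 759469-904721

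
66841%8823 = 5080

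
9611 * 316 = 3037076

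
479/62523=479/62523 =0.01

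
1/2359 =1/2359  =  0.00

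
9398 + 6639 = 16037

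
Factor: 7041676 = 2^2*1760419^1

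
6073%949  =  379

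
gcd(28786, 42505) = 1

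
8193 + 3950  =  12143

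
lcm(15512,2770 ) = 77560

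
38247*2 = 76494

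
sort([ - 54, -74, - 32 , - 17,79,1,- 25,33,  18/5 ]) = [ - 74, - 54, - 32,  -  25, - 17,  1 , 18/5,33, 79] 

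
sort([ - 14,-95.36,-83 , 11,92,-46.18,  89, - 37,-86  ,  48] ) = [ - 95.36, - 86, - 83, - 46.18, - 37, - 14,11, 48,89 , 92 ]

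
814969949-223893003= 591076946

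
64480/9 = 7164 + 4/9 = 7164.44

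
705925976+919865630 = 1625791606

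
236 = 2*118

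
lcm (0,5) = 0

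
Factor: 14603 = 17^1* 859^1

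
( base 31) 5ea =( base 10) 5249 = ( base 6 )40145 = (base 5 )131444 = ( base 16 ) 1481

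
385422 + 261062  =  646484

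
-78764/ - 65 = 78764/65 = 1211.75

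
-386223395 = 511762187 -897985582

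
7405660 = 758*9770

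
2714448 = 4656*583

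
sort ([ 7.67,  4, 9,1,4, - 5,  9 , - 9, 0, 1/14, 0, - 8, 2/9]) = [  -  9,  -  8, - 5,0, 0,1/14, 2/9 , 1, 4, 4,7.67,  9, 9 ]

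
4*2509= 10036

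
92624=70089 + 22535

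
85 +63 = 148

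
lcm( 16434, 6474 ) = 213642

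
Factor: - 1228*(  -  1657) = 2^2*307^1 * 1657^1= 2034796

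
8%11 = 8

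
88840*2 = 177680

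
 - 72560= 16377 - 88937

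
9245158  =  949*9742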